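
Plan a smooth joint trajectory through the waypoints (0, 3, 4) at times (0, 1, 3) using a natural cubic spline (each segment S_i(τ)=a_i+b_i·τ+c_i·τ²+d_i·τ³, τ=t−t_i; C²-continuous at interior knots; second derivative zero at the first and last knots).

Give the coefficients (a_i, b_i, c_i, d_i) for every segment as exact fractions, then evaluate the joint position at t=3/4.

Δ: Δ0=3, Δ1=1/2
row 1: diag=6, rhs=-15; c'=1/3, d'=-5/2
back: M1=-5/2
M: M0=0, M1=-5/2, M2=0
seg 0: a=0, c=M0/2=0, d=(M1−M0)/(6·1)=-5/12, b=Δ0−h0·(2M0+M1)/6=41/12
seg 1: a=3, c=M1/2=-5/4, d=(M2−M1)/(6·2)=5/24, b=Δ1−h1·(2M1+M2)/6=13/6
t_q=3/4 → seg 0, τ=3/4; S=0+41/12·τ+0·τ²+-5/12·τ³=611/256

  seg 0: a=0 b=41/12 c=0 d=-5/12
  seg 1: a=3 b=13/6 c=-5/4 d=5/24
S(3/4) = 611/256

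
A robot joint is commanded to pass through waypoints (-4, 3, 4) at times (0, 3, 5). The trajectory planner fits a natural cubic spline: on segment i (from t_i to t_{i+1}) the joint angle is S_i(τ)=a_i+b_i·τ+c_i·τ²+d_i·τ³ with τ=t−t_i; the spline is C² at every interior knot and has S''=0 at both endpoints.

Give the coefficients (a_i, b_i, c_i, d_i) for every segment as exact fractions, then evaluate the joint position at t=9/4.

  seg 0: a=-4 b=173/60 c=0 d=-11/180
  seg 1: a=3 b=37/30 c=-11/20 d=11/120
S(9/4) = 2293/1280

Δ: Δ0=7/3, Δ1=1/2
row 1: diag=10, rhs=-11; c'=1/5, d'=-11/10
back: M1=-11/10
M: M0=0, M1=-11/10, M2=0
seg 0: a=-4, c=M0/2=0, d=(M1−M0)/(6·3)=-11/180, b=Δ0−h0·(2M0+M1)/6=173/60
seg 1: a=3, c=M1/2=-11/20, d=(M2−M1)/(6·2)=11/120, b=Δ1−h1·(2M1+M2)/6=37/30
t_q=9/4 → seg 0, τ=9/4; S=-4+173/60·τ+0·τ²+-11/180·τ³=2293/1280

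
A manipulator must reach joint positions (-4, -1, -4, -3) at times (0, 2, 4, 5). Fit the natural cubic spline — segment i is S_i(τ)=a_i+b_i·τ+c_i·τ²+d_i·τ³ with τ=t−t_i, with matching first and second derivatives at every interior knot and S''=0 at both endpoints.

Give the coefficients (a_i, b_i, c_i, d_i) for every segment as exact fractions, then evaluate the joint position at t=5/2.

Δ: Δ0=3/2, Δ1=-3/2, Δ2=1
row 1: diag=8, rhs=-18; c'=1/4, d'=-9/4
row 2: denom=6−2·1/4=11/2; d'=(15−2·-9/4)/(11/2)=39/11
back: M2=39/11
back: M1=-9/4−1/4·39/11=-69/22
M: M0=0, M1=-69/22, M2=39/11, M3=0
seg 0: a=-4, c=M0/2=0, d=(M1−M0)/(6·2)=-23/88, b=Δ0−h0·(2M0+M1)/6=28/11
seg 1: a=-1, c=M1/2=-69/44, d=(M2−M1)/(6·2)=49/88, b=Δ1−h1·(2M1+M2)/6=-13/22
seg 2: a=-4, c=M2/2=39/22, d=(M3−M2)/(6·1)=-13/22, b=Δ2−h2·(2M2+M3)/6=-2/11
t_q=5/2 → seg 1, τ=1/2; S=-1+-13/22·τ+-69/44·τ²+49/88·τ³=-1139/704

  seg 0: a=-4 b=28/11 c=0 d=-23/88
  seg 1: a=-1 b=-13/22 c=-69/44 d=49/88
  seg 2: a=-4 b=-2/11 c=39/22 d=-13/22
S(5/2) = -1139/704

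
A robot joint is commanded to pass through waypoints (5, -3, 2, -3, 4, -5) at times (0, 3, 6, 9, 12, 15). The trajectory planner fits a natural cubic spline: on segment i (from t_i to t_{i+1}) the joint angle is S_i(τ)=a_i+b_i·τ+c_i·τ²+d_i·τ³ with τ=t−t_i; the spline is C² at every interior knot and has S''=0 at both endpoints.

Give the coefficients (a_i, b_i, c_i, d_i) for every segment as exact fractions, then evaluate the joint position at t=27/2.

  seg 0: a=5 b=-2614/627 c=0 d=314/1881
  seg 1: a=-3 b=212/627 c=314/209 d=-1993/5643
  seg 2: a=2 b=-115/627 c=-1051/627 d=13/33
  seg 3: a=-3 b=248/627 c=1172/627 d=-767/1881
  seg 4: a=4 b=377/627 c=-1129/627 d=1129/5643
S(27/2) = 2551/1672

Δ: Δ0=-8/3, Δ1=5/3, Δ2=-5/3, Δ3=7/3, Δ4=-3
row 1: diag=12, rhs=26; c'=1/4, d'=13/6
row 2: denom=12−3·1/4=45/4; d'=(-20−3·13/6)/(45/4)=-106/45
row 3: denom=12−3·4/15=56/5; d'=(24−3·-106/45)/(56/5)=233/84
row 4: denom=12−3·15/56=627/56; d'=(-32−3·233/84)/(627/56)=-2258/627
back: M4=-2258/627
back: M3=233/84−15/56·-2258/627=2344/627
back: M2=-106/45−4/15·2344/627=-2102/627
back: M1=13/6−1/4·-2102/627=628/209
M: M0=0, M1=628/209, M2=-2102/627, M3=2344/627, M4=-2258/627, M5=0
seg 0: a=5, c=M0/2=0, d=(M1−M0)/(6·3)=314/1881, b=Δ0−h0·(2M0+M1)/6=-2614/627
seg 1: a=-3, c=M1/2=314/209, d=(M2−M1)/(6·3)=-1993/5643, b=Δ1−h1·(2M1+M2)/6=212/627
seg 2: a=2, c=M2/2=-1051/627, d=(M3−M2)/(6·3)=13/33, b=Δ2−h2·(2M2+M3)/6=-115/627
seg 3: a=-3, c=M3/2=1172/627, d=(M4−M3)/(6·3)=-767/1881, b=Δ3−h3·(2M3+M4)/6=248/627
seg 4: a=4, c=M4/2=-1129/627, d=(M5−M4)/(6·3)=1129/5643, b=Δ4−h4·(2M4+M5)/6=377/627
t_q=27/2 → seg 4, τ=3/2; S=4+377/627·τ+-1129/627·τ²+1129/5643·τ³=2551/1672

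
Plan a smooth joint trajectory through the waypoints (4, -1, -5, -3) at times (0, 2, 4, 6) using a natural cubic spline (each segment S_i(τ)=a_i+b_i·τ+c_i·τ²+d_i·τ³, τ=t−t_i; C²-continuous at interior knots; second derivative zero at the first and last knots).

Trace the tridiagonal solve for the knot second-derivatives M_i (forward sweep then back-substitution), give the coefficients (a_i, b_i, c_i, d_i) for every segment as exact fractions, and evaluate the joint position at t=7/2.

Δ: Δ0=-5/2, Δ1=-2, Δ2=1
row 1: diag=8, rhs=3; c'=1/4, d'=3/8
row 2: denom=8−2·1/4=15/2; d'=(18−2·3/8)/(15/2)=23/10
back: M2=23/10
back: M1=3/8−1/4·23/10=-1/5
M: M0=0, M1=-1/5, M2=23/10, M3=0
seg 0: a=4, c=M0/2=0, d=(M1−M0)/(6·2)=-1/60, b=Δ0−h0·(2M0+M1)/6=-73/30
seg 1: a=-1, c=M1/2=-1/10, d=(M2−M1)/(6·2)=5/24, b=Δ1−h1·(2M1+M2)/6=-79/30
seg 2: a=-5, c=M2/2=23/20, d=(M3−M2)/(6·2)=-23/120, b=Δ2−h2·(2M2+M3)/6=-8/15
t_q=7/2 → seg 1, τ=3/2; S=-1+-79/30·τ+-1/10·τ²+5/24·τ³=-1431/320

  seg 0: a=4 b=-73/30 c=0 d=-1/60
  seg 1: a=-1 b=-79/30 c=-1/10 d=5/24
  seg 2: a=-5 b=-8/15 c=23/20 d=-23/120
S(7/2) = -1431/320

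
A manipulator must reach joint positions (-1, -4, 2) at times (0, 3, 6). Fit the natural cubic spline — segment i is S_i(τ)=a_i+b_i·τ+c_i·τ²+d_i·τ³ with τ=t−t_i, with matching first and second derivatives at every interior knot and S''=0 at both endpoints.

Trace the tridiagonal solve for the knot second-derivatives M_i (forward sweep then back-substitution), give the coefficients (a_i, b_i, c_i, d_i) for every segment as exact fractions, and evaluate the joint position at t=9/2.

  seg 0: a=-1 b=-7/4 c=0 d=1/12
  seg 1: a=-4 b=1/2 c=3/4 d=-1/12
S(9/2) = -59/32

Δ: Δ0=-1, Δ1=2
row 1: diag=12, rhs=18; c'=1/4, d'=3/2
back: M1=3/2
M: M0=0, M1=3/2, M2=0
seg 0: a=-1, c=M0/2=0, d=(M1−M0)/(6·3)=1/12, b=Δ0−h0·(2M0+M1)/6=-7/4
seg 1: a=-4, c=M1/2=3/4, d=(M2−M1)/(6·3)=-1/12, b=Δ1−h1·(2M1+M2)/6=1/2
t_q=9/2 → seg 1, τ=3/2; S=-4+1/2·τ+3/4·τ²+-1/12·τ³=-59/32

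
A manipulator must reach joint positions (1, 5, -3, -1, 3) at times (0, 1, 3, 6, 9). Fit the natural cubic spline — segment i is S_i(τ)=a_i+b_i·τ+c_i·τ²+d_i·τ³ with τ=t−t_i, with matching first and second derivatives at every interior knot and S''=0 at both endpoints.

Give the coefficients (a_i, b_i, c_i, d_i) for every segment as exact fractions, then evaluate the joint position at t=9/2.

Δ: Δ0=4, Δ1=-4, Δ2=2/3, Δ3=4/3
row 1: diag=6, rhs=-48; c'=1/3, d'=-8
row 2: denom=10−2·1/3=28/3; d'=(28−2·-8)/(28/3)=33/7
row 3: denom=12−3·9/28=309/28; d'=(4−3·33/7)/(309/28)=-284/309
back: M3=-284/309
back: M2=33/7−9/28·-284/309=516/103
back: M1=-8−1/3·516/103=-996/103
M: M0=0, M1=-996/103, M2=516/103, M3=-284/309, M4=0
seg 0: a=1, c=M0/2=0, d=(M1−M0)/(6·1)=-166/103, b=Δ0−h0·(2M0+M1)/6=578/103
seg 1: a=5, c=M1/2=-498/103, d=(M2−M1)/(6·2)=126/103, b=Δ1−h1·(2M1+M2)/6=80/103
seg 2: a=-3, c=M2/2=258/103, d=(M3−M2)/(6·3)=-916/2781, b=Δ2−h2·(2M2+M3)/6=-400/103
seg 3: a=-1, c=M3/2=-142/309, d=(M4−M3)/(6·3)=142/2781, b=Δ3−h3·(2M3+M4)/6=232/103
t_q=9/2 → seg 2, τ=3/2; S=-3+-400/103·τ+258/103·τ²+-916/2781·τ³=-443/103

  seg 0: a=1 b=578/103 c=0 d=-166/103
  seg 1: a=5 b=80/103 c=-498/103 d=126/103
  seg 2: a=-3 b=-400/103 c=258/103 d=-916/2781
  seg 3: a=-1 b=232/103 c=-142/309 d=142/2781
S(9/2) = -443/103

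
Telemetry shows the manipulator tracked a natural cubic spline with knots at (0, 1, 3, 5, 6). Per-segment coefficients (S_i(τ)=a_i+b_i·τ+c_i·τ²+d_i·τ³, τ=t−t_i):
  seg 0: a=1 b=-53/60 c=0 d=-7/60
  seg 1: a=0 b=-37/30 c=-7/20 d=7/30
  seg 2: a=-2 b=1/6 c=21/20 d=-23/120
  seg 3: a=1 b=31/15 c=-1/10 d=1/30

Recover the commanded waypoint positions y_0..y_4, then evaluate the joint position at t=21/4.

y_0 = S_0(0) = a_0 = 1
y_1 = S_1(0) = a_1 = 0
y_2 = S_2(0) = a_2 = -2
y_3 = S_3(0) = a_3 = 1
y_4 = S_3(1) = 3
t_q=21/4 is in segment 3 (τ=1/4); S_3(τ)=967/640

y_0=1 y_1=0 y_2=-2 y_3=1 y_4=3
S(21/4) = 967/640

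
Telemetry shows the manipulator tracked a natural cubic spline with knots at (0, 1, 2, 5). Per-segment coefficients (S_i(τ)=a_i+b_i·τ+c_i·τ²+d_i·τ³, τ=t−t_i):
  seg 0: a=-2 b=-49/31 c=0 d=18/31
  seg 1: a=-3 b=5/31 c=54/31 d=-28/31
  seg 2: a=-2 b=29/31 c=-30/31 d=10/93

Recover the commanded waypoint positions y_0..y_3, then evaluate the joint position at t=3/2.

y_0 = S_0(0) = a_0 = -2
y_1 = S_1(0) = a_1 = -3
y_2 = S_2(0) = a_2 = -2
y_3 = S_2(3) = -5
t_q=3/2 is in segment 1 (τ=1/2); S_1(τ)=-161/62

y_0=-2 y_1=-3 y_2=-2 y_3=-5
S(3/2) = -161/62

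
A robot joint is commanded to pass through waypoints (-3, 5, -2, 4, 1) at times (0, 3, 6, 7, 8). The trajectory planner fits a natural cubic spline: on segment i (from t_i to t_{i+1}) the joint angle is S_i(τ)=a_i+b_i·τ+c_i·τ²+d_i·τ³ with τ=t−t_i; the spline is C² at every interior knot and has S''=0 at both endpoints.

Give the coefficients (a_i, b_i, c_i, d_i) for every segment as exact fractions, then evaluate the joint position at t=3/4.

Δ: Δ0=8/3, Δ1=-7/3, Δ2=6, Δ3=-3
row 1: diag=12, rhs=-30; c'=1/4, d'=-5/2
row 2: denom=8−3·1/4=29/4; d'=(50−3·-5/2)/(29/4)=230/29
row 3: denom=4−1·4/29=112/29; d'=(-54−1·230/29)/(112/29)=-449/28
back: M3=-449/28
back: M2=230/29−4/29·-449/28=71/7
back: M1=-5/2−1/4·71/7=-141/28
M: M0=0, M1=-141/28, M2=71/7, M3=-449/28, M4=0
seg 0: a=-3, c=M0/2=0, d=(M1−M0)/(6·3)=-47/168, b=Δ0−h0·(2M0+M1)/6=871/168
seg 1: a=5, c=M1/2=-141/56, d=(M2−M1)/(6·3)=425/504, b=Δ1−h1·(2M1+M2)/6=-199/84
seg 2: a=-2, c=M2/2=71/14, d=(M3−M2)/(6·1)=-733/168, b=Δ2−h2·(2M2+M3)/6=127/24
seg 3: a=4, c=M3/2=-449/56, d=(M4−M3)/(6·1)=449/168, b=Δ3−h3·(2M3+M4)/6=197/84
t_q=3/4 → seg 0, τ=3/4; S=-3+871/168·τ+0·τ²+-47/168·τ³=2761/3584

  seg 0: a=-3 b=871/168 c=0 d=-47/168
  seg 1: a=5 b=-199/84 c=-141/56 d=425/504
  seg 2: a=-2 b=127/24 c=71/14 d=-733/168
  seg 3: a=4 b=197/84 c=-449/56 d=449/168
S(3/4) = 2761/3584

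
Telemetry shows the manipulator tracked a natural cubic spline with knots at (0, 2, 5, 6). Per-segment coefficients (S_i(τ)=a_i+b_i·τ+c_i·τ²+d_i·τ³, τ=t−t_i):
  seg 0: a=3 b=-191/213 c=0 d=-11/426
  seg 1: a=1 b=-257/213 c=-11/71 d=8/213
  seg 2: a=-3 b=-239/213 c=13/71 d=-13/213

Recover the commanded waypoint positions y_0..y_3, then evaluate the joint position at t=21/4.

y_0 = S_0(0) = a_0 = 3
y_1 = S_1(0) = a_1 = 1
y_2 = S_2(0) = a_2 = -3
y_3 = S_2(1) = -4
t_q=21/4 is in segment 2 (τ=1/4); S_2(τ)=-14859/4544

y_0=3 y_1=1 y_2=-3 y_3=-4
S(21/4) = -14859/4544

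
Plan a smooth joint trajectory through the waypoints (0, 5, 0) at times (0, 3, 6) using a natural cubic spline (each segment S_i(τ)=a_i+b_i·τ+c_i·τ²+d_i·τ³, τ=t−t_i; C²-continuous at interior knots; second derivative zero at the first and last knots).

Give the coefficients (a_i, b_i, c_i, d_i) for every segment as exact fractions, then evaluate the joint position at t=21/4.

Δ: Δ0=5/3, Δ1=-5/3
row 1: diag=12, rhs=-20; c'=1/4, d'=-5/3
back: M1=-5/3
M: M0=0, M1=-5/3, M2=0
seg 0: a=0, c=M0/2=0, d=(M1−M0)/(6·3)=-5/54, b=Δ0−h0·(2M0+M1)/6=5/2
seg 1: a=5, c=M1/2=-5/6, d=(M2−M1)/(6·3)=5/54, b=Δ1−h1·(2M1+M2)/6=0
t_q=21/4 → seg 1, τ=9/4; S=5+0·τ+-5/6·τ²+5/54·τ³=235/128

  seg 0: a=0 b=5/2 c=0 d=-5/54
  seg 1: a=5 b=0 c=-5/6 d=5/54
S(21/4) = 235/128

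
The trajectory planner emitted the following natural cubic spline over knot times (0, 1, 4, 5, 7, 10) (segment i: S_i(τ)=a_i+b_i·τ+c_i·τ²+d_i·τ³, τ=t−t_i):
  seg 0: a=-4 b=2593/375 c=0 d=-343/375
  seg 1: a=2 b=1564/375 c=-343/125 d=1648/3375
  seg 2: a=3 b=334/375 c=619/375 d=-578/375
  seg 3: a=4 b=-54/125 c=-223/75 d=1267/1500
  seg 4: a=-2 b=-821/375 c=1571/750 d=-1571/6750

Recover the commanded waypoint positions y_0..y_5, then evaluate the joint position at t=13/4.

y_0 = S_0(0) = a_0 = -4
y_1 = S_1(0) = a_1 = 2
y_2 = S_2(0) = a_2 = 3
y_3 = S_3(0) = a_3 = 4
y_4 = S_4(0) = a_4 = -2
y_5 = S_4(3) = 4
t_q=13/4 is in segment 1 (τ=9/4); S_1(τ)=6109/2000

y_0=-4 y_1=2 y_2=3 y_3=4 y_4=-2 y_5=4
S(13/4) = 6109/2000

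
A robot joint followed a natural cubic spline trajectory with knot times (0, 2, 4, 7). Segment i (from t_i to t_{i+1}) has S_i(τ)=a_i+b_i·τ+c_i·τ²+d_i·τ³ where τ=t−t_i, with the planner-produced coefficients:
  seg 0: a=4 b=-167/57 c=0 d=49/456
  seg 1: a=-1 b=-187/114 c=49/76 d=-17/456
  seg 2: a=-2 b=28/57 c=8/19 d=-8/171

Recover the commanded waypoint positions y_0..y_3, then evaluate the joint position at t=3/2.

y_0=4 y_1=-1 y_2=-2 y_3=2
S(3/2) = -39/1216

y_0 = S_0(0) = a_0 = 4
y_1 = S_1(0) = a_1 = -1
y_2 = S_2(0) = a_2 = -2
y_3 = S_2(3) = 2
t_q=3/2 is in segment 0 (τ=3/2); S_0(τ)=-39/1216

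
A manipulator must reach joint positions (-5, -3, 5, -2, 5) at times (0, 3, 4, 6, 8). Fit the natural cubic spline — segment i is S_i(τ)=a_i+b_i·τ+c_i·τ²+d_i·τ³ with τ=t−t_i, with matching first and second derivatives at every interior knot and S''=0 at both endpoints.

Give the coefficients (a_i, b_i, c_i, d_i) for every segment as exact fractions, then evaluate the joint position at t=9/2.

Δ: Δ0=2/3, Δ1=8, Δ2=-7/2, Δ3=7/2
row 1: diag=8, rhs=44; c'=1/8, d'=11/2
row 2: denom=6−1·1/8=47/8; d'=(-69−1·11/2)/(47/8)=-596/47
row 3: denom=8−2·16/47=344/47; d'=(42−2·-596/47)/(344/47)=1583/172
back: M3=1583/172
back: M2=-596/47−16/47·1583/172=-680/43
back: M1=11/2−1/8·-680/43=643/86
M: M0=0, M1=643/86, M2=-680/43, M3=1583/172, M4=0
seg 0: a=-5, c=M0/2=0, d=(M1−M0)/(6·3)=643/1548, b=Δ0−h0·(2M0+M1)/6=-1585/516
seg 1: a=-3, c=M1/2=643/172, d=(M2−M1)/(6·1)=-2003/516, b=Δ1−h1·(2M1+M2)/6=2101/258
seg 2: a=5, c=M2/2=-340/43, d=(M3−M2)/(6·2)=4303/2064, b=Δ2−h2·(2M2+M3)/6=2051/516
seg 3: a=-2, c=M3/2=1583/344, d=(M4−M3)/(6·2)=-1583/2064, b=Δ3−h3·(2M3+M4)/6=-340/129
t_q=9/2 → seg 2, τ=1/2; S=5+2051/516·τ+-340/43·τ²+4303/2064·τ³=29013/5504

  seg 0: a=-5 b=-1585/516 c=0 d=643/1548
  seg 1: a=-3 b=2101/258 c=643/172 d=-2003/516
  seg 2: a=5 b=2051/516 c=-340/43 d=4303/2064
  seg 3: a=-2 b=-340/129 c=1583/344 d=-1583/2064
S(9/2) = 29013/5504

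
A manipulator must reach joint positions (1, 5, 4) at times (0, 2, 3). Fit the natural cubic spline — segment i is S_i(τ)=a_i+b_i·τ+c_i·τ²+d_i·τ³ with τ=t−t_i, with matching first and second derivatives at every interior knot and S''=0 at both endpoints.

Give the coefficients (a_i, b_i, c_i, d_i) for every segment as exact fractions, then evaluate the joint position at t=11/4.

Δ: Δ0=2, Δ1=-1
row 1: diag=6, rhs=-18; c'=1/6, d'=-3
back: M1=-3
M: M0=0, M1=-3, M2=0
seg 0: a=1, c=M0/2=0, d=(M1−M0)/(6·2)=-1/4, b=Δ0−h0·(2M0+M1)/6=3
seg 1: a=5, c=M1/2=-3/2, d=(M2−M1)/(6·1)=1/2, b=Δ1−h1·(2M1+M2)/6=0
t_q=11/4 → seg 1, τ=3/4; S=5+0·τ+-3/2·τ²+1/2·τ³=559/128

  seg 0: a=1 b=3 c=0 d=-1/4
  seg 1: a=5 b=0 c=-3/2 d=1/2
S(11/4) = 559/128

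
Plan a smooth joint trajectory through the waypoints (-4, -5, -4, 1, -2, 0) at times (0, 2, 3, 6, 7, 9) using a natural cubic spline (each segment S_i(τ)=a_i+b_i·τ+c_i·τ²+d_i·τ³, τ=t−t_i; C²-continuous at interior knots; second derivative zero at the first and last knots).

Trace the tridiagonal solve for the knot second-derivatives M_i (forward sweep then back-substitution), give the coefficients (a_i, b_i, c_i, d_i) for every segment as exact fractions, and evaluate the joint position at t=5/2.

  seg 0: a=-4 b=-9923/11310 c=0 d=1067/11310
  seg 1: a=-5 b=2881/11310 c=1067/1885 d=2027/11310
  seg 2: a=-4 b=10883/5655 c=4161/3770 d=-23/58
  seg 3: a=1 b=-24431/11310 c=-4647/1885 d=18383/11310
  seg 4: a=-2 b=-12523/5655 c=9089/3770 d=-9089/22620
S(5/2) = -28403/6032

Δ: Δ0=-1/2, Δ1=1, Δ2=5/3, Δ3=-3, Δ4=1
row 1: diag=6, rhs=9; c'=1/6, d'=3/2
row 2: denom=8−1·1/6=47/6; d'=(4−1·3/2)/(47/6)=15/47
row 3: denom=8−3·18/47=322/47; d'=(-28−3·15/47)/(322/47)=-1361/322
row 4: denom=6−1·47/322=1885/322; d'=(24−1·-1361/322)/(1885/322)=9089/1885
back: M4=9089/1885
back: M3=-1361/322−47/322·9089/1885=-9294/1885
back: M2=15/47−18/47·-9294/1885=4161/1885
back: M1=3/2−1/6·4161/1885=2134/1885
M: M0=0, M1=2134/1885, M2=4161/1885, M3=-9294/1885, M4=9089/1885, M5=0
seg 0: a=-4, c=M0/2=0, d=(M1−M0)/(6·2)=1067/11310, b=Δ0−h0·(2M0+M1)/6=-9923/11310
seg 1: a=-5, c=M1/2=1067/1885, d=(M2−M1)/(6·1)=2027/11310, b=Δ1−h1·(2M1+M2)/6=2881/11310
seg 2: a=-4, c=M2/2=4161/3770, d=(M3−M2)/(6·3)=-23/58, b=Δ2−h2·(2M2+M3)/6=10883/5655
seg 3: a=1, c=M3/2=-4647/1885, d=(M4−M3)/(6·1)=18383/11310, b=Δ3−h3·(2M3+M4)/6=-24431/11310
seg 4: a=-2, c=M4/2=9089/3770, d=(M5−M4)/(6·2)=-9089/22620, b=Δ4−h4·(2M4+M5)/6=-12523/5655
t_q=5/2 → seg 1, τ=1/2; S=-5+2881/11310·τ+1067/1885·τ²+2027/11310·τ³=-28403/6032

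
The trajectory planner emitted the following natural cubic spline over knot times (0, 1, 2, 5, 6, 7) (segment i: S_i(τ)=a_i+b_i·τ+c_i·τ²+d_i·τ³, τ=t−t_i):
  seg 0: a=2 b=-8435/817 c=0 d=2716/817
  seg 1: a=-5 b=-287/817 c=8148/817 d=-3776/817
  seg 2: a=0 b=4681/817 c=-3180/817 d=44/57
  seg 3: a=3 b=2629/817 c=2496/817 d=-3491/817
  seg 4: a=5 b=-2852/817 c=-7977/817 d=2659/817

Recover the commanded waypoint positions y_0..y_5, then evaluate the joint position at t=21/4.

y_0=2 y_1=-5 y_2=0 y_3=3 y_4=5 y_5=-5
S(21/4) = 205421/52288

y_0 = S_0(0) = a_0 = 2
y_1 = S_1(0) = a_1 = -5
y_2 = S_2(0) = a_2 = 0
y_3 = S_3(0) = a_3 = 3
y_4 = S_4(0) = a_4 = 5
y_5 = S_4(1) = -5
t_q=21/4 is in segment 3 (τ=1/4); S_3(τ)=205421/52288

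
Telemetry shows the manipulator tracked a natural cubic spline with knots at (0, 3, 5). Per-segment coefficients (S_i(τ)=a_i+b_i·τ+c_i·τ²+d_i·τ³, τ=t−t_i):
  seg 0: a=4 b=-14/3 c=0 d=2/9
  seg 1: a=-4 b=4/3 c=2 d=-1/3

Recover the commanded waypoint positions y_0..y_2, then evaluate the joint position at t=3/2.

y_0 = S_0(0) = a_0 = 4
y_1 = S_1(0) = a_1 = -4
y_2 = S_1(2) = 4
t_q=3/2 is in segment 0 (τ=3/2); S_0(τ)=-9/4

y_0=4 y_1=-4 y_2=4
S(3/2) = -9/4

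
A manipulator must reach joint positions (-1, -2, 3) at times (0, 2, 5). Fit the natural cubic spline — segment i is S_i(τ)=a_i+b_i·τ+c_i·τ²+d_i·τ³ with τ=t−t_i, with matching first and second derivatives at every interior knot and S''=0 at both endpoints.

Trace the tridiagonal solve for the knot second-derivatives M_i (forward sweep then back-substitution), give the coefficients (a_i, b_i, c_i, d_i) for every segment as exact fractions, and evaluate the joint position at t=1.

Δ: Δ0=-1/2, Δ1=5/3
row 1: diag=10, rhs=13; c'=3/10, d'=13/10
back: M1=13/10
M: M0=0, M1=13/10, M2=0
seg 0: a=-1, c=M0/2=0, d=(M1−M0)/(6·2)=13/120, b=Δ0−h0·(2M0+M1)/6=-14/15
seg 1: a=-2, c=M1/2=13/20, d=(M2−M1)/(6·3)=-13/180, b=Δ1−h1·(2M1+M2)/6=11/30
t_q=1 → seg 0, τ=1; S=-1+-14/15·τ+0·τ²+13/120·τ³=-73/40

  seg 0: a=-1 b=-14/15 c=0 d=13/120
  seg 1: a=-2 b=11/30 c=13/20 d=-13/180
S(1) = -73/40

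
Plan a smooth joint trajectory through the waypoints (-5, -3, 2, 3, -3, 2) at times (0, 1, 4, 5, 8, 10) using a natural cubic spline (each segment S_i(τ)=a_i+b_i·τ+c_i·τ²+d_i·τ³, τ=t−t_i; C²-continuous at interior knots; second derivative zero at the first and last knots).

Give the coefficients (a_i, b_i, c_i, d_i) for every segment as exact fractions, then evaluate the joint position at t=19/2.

Δ: Δ0=2, Δ1=5/3, Δ2=1, Δ3=-2, Δ4=5/2
row 1: diag=8, rhs=-2; c'=3/8, d'=-1/4
row 2: denom=8−3·3/8=55/8; d'=(-4−3·-1/4)/(55/8)=-26/55
row 3: denom=8−1·8/55=432/55; d'=(-18−1·-26/55)/(432/55)=-241/108
row 4: denom=10−3·55/144=425/48; d'=(27−3·-241/108)/(425/48)=4852/1275
back: M4=4852/1275
back: M3=-241/108−55/144·4852/1275=-2819/765
back: M2=-26/55−8/55·-2819/765=242/3825
back: M1=-1/4−3/8·242/3825=-349/1275
M: M0=0, M1=-349/1275, M2=242/3825, M3=-2819/765, M4=4852/1275, M5=0
seg 0: a=-5, c=M0/2=0, d=(M1−M0)/(6·1)=-349/7650, b=Δ0−h0·(2M0+M1)/6=15649/7650
seg 1: a=-3, c=M1/2=-349/2550, d=(M2−M1)/(6·3)=1289/68850, b=Δ1−h1·(2M1+M2)/6=7301/3825
seg 2: a=2, c=M2/2=121/3825, d=(M3−M2)/(6·1)=-531/850, b=Δ2−h2·(2M2+M3)/6=12187/7650
seg 3: a=3, c=M3/2=-2819/1530, d=(M4−M3)/(6·3)=28651/68850, b=Δ3−h3·(2M3+M4)/6=-49/225
seg 4: a=-3, c=M4/2=2426/1275, d=(M5−M4)/(6·2)=-1213/3825, b=Δ4−h4·(2M4+M5)/6=-283/7650
t_q=19/2 → seg 4, τ=3/2; S=-3+-283/7650·τ+2426/1275·τ²+-1213/3825·τ³=317/2040

  seg 0: a=-5 b=15649/7650 c=0 d=-349/7650
  seg 1: a=-3 b=7301/3825 c=-349/2550 d=1289/68850
  seg 2: a=2 b=12187/7650 c=121/3825 d=-531/850
  seg 3: a=3 b=-49/225 c=-2819/1530 d=28651/68850
  seg 4: a=-3 b=-283/7650 c=2426/1275 d=-1213/3825
S(19/2) = 317/2040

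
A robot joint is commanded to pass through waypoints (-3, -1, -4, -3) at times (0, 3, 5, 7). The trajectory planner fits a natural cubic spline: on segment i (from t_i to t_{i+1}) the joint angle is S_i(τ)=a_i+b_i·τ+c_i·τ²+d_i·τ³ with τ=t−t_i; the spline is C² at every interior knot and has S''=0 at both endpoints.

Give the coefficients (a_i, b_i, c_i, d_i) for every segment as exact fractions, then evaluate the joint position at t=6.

  seg 0: a=-3 b=86/57 c=0 d=-16/171
  seg 1: a=-1 b=-58/57 c=-16/19 d=137/456
  seg 2: a=-4 b=-89/114 c=73/76 d=-73/456
S(6) = -605/152

Δ: Δ0=2/3, Δ1=-3/2, Δ2=1/2
row 1: diag=10, rhs=-13; c'=1/5, d'=-13/10
row 2: denom=8−2·1/5=38/5; d'=(12−2·-13/10)/(38/5)=73/38
back: M2=73/38
back: M1=-13/10−1/5·73/38=-32/19
M: M0=0, M1=-32/19, M2=73/38, M3=0
seg 0: a=-3, c=M0/2=0, d=(M1−M0)/(6·3)=-16/171, b=Δ0−h0·(2M0+M1)/6=86/57
seg 1: a=-1, c=M1/2=-16/19, d=(M2−M1)/(6·2)=137/456, b=Δ1−h1·(2M1+M2)/6=-58/57
seg 2: a=-4, c=M2/2=73/76, d=(M3−M2)/(6·2)=-73/456, b=Δ2−h2·(2M2+M3)/6=-89/114
t_q=6 → seg 2, τ=1; S=-4+-89/114·τ+73/76·τ²+-73/456·τ³=-605/152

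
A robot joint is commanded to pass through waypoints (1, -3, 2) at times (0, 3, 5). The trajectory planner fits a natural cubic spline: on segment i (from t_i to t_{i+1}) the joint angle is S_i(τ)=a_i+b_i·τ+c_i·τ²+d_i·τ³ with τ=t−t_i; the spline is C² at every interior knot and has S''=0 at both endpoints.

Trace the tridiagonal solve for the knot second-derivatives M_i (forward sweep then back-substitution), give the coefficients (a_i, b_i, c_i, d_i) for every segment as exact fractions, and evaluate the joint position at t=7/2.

Δ: Δ0=-4/3, Δ1=5/2
row 1: diag=10, rhs=23; c'=1/5, d'=23/10
back: M1=23/10
M: M0=0, M1=23/10, M2=0
seg 0: a=1, c=M0/2=0, d=(M1−M0)/(6·3)=23/180, b=Δ0−h0·(2M0+M1)/6=-149/60
seg 1: a=-3, c=M1/2=23/20, d=(M2−M1)/(6·2)=-23/120, b=Δ1−h1·(2M1+M2)/6=29/30
t_q=7/2 → seg 1, τ=1/2; S=-3+29/30·τ+23/20·τ²+-23/120·τ³=-721/320

  seg 0: a=1 b=-149/60 c=0 d=23/180
  seg 1: a=-3 b=29/30 c=23/20 d=-23/120
S(7/2) = -721/320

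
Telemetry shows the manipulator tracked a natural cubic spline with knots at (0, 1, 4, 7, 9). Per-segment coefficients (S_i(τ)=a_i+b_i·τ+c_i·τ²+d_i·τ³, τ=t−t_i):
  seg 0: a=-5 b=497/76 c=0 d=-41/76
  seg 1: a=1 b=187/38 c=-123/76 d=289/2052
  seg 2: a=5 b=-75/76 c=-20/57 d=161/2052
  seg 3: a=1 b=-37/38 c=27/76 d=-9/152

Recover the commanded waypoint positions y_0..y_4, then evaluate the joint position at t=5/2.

y_0 = S_0(0) = a_0 = -5
y_1 = S_1(0) = a_1 = 1
y_2 = S_2(0) = a_2 = 5
y_3 = S_3(0) = a_3 = 1
y_4 = S_3(2) = 0
t_q=5/2 is in segment 1 (τ=3/2); S_1(τ)=3171/608

y_0=-5 y_1=1 y_2=5 y_3=1 y_4=0
S(5/2) = 3171/608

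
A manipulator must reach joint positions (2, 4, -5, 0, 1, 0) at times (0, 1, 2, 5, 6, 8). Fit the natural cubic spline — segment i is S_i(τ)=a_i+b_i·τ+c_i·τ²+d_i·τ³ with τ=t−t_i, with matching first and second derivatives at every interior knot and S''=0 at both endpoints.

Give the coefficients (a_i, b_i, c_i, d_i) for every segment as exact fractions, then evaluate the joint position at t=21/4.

  seg 0: a=2 b=39197/7446 c=0 d=-24305/7446
  seg 1: a=4 b=-16859/3723 c=-24305/2482 d=39619/7446
  seg 2: a=-5 b=-60691/7446 c=7657/1241 d=-21575/22338
  seg 3: a=0 b=10393/3723 c=-6261/2482 d=5443/7446
  seg 4: a=1 b=-451/7446 c=-409/1241 d=409/7446
S(21/4) = 87629/158848

Δ: Δ0=2, Δ1=-9, Δ2=5/3, Δ3=1, Δ4=-1/2
row 1: diag=4, rhs=-66; c'=1/4, d'=-33/2
row 2: denom=8−1·1/4=31/4; d'=(64−1·-33/2)/(31/4)=322/31
row 3: denom=8−3·12/31=212/31; d'=(-4−3·322/31)/(212/31)=-545/106
row 4: denom=6−1·31/212=1241/212; d'=(-9−1·-545/106)/(1241/212)=-818/1241
back: M4=-818/1241
back: M3=-545/106−31/212·-818/1241=-6261/1241
back: M2=322/31−12/31·-6261/1241=15314/1241
back: M1=-33/2−1/4·15314/1241=-24305/1241
M: M0=0, M1=-24305/1241, M2=15314/1241, M3=-6261/1241, M4=-818/1241, M5=0
seg 0: a=2, c=M0/2=0, d=(M1−M0)/(6·1)=-24305/7446, b=Δ0−h0·(2M0+M1)/6=39197/7446
seg 1: a=4, c=M1/2=-24305/2482, d=(M2−M1)/(6·1)=39619/7446, b=Δ1−h1·(2M1+M2)/6=-16859/3723
seg 2: a=-5, c=M2/2=7657/1241, d=(M3−M2)/(6·3)=-21575/22338, b=Δ2−h2·(2M2+M3)/6=-60691/7446
seg 3: a=0, c=M3/2=-6261/2482, d=(M4−M3)/(6·1)=5443/7446, b=Δ3−h3·(2M3+M4)/6=10393/3723
seg 4: a=1, c=M4/2=-409/1241, d=(M5−M4)/(6·2)=409/7446, b=Δ4−h4·(2M4+M5)/6=-451/7446
t_q=21/4 → seg 3, τ=1/4; S=0+10393/3723·τ+-6261/2482·τ²+5443/7446·τ³=87629/158848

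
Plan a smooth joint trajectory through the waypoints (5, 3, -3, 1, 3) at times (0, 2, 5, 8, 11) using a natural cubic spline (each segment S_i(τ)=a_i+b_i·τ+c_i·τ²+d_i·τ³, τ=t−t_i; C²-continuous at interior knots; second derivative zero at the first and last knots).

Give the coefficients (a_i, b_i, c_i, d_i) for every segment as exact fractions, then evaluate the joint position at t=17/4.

  seg 0: a=5 b=-40/69 c=0 d=-29/276
  seg 1: a=3 b=-127/69 c=-29/46 d=239/1242
  seg 2: a=-3 b=-59/138 c=76/69 d=-71/414
  seg 3: a=1 b=107/69 c=-61/138 d=61/1242
S(17/4) = -6303/2944

Δ: Δ0=-1, Δ1=-2, Δ2=4/3, Δ3=2/3
row 1: diag=10, rhs=-6; c'=3/10, d'=-3/5
row 2: denom=12−3·3/10=111/10; d'=(20−3·-3/5)/(111/10)=218/111
row 3: denom=12−3·10/37=414/37; d'=(-4−3·218/111)/(414/37)=-61/69
back: M3=-61/69
back: M2=218/111−10/37·-61/69=152/69
back: M1=-3/5−3/10·152/69=-29/23
M: M0=0, M1=-29/23, M2=152/69, M3=-61/69, M4=0
seg 0: a=5, c=M0/2=0, d=(M1−M0)/(6·2)=-29/276, b=Δ0−h0·(2M0+M1)/6=-40/69
seg 1: a=3, c=M1/2=-29/46, d=(M2−M1)/(6·3)=239/1242, b=Δ1−h1·(2M1+M2)/6=-127/69
seg 2: a=-3, c=M2/2=76/69, d=(M3−M2)/(6·3)=-71/414, b=Δ2−h2·(2M2+M3)/6=-59/138
seg 3: a=1, c=M3/2=-61/138, d=(M4−M3)/(6·3)=61/1242, b=Δ3−h3·(2M3+M4)/6=107/69
t_q=17/4 → seg 1, τ=9/4; S=3+-127/69·τ+-29/46·τ²+239/1242·τ³=-6303/2944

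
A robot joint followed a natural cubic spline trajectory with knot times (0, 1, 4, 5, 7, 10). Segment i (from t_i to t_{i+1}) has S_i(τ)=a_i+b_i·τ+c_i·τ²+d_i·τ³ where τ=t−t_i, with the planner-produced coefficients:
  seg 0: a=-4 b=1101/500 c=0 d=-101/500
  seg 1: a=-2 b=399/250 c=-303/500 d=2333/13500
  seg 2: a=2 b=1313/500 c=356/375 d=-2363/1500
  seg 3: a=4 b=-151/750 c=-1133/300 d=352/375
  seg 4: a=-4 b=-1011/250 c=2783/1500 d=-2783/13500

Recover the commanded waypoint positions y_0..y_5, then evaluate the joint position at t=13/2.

y_0 = S_0(0) = a_0 = -4
y_1 = S_1(0) = a_1 = -2
y_2 = S_2(0) = a_2 = 2
y_3 = S_3(0) = a_3 = 4
y_4 = S_4(0) = a_4 = -4
y_5 = S_4(3) = -5
t_q=13/2 is in segment 3 (τ=3/2); S_3(τ)=-3263/2000

y_0=-4 y_1=-2 y_2=2 y_3=4 y_4=-4 y_5=-5
S(13/2) = -3263/2000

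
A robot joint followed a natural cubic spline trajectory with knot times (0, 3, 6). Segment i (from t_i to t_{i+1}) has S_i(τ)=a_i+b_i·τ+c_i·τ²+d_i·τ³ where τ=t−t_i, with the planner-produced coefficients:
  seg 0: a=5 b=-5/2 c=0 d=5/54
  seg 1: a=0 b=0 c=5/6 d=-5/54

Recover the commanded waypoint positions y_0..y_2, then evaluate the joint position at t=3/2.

y_0 = S_0(0) = a_0 = 5
y_1 = S_1(0) = a_1 = 0
y_2 = S_1(3) = 5
t_q=3/2 is in segment 0 (τ=3/2); S_0(τ)=25/16

y_0=5 y_1=0 y_2=5
S(3/2) = 25/16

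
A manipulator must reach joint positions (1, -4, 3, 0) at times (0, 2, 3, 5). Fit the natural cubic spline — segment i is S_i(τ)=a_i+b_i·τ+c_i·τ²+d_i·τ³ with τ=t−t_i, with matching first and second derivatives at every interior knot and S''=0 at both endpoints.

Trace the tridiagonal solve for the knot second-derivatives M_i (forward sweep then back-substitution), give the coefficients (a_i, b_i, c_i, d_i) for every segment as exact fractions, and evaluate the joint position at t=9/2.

Δ: Δ0=-5/2, Δ1=7, Δ2=-3/2
row 1: diag=6, rhs=57; c'=1/6, d'=19/2
row 2: denom=6−1·1/6=35/6; d'=(-51−1·19/2)/(35/6)=-363/35
back: M2=-363/35
back: M1=19/2−1/6·-363/35=393/35
M: M0=0, M1=393/35, M2=-363/35, M3=0
seg 0: a=1, c=M0/2=0, d=(M1−M0)/(6·2)=131/140, b=Δ0−h0·(2M0+M1)/6=-437/70
seg 1: a=-4, c=M1/2=393/70, d=(M2−M1)/(6·1)=-18/5, b=Δ1−h1·(2M1+M2)/6=349/70
seg 2: a=3, c=M2/2=-363/70, d=(M3−M2)/(6·2)=121/140, b=Δ2−h2·(2M2+M3)/6=379/70
t_q=9/2 → seg 2, τ=3/2; S=3+379/70·τ+-363/70·τ²+121/140·τ³=531/224

  seg 0: a=1 b=-437/70 c=0 d=131/140
  seg 1: a=-4 b=349/70 c=393/70 d=-18/5
  seg 2: a=3 b=379/70 c=-363/70 d=121/140
S(9/2) = 531/224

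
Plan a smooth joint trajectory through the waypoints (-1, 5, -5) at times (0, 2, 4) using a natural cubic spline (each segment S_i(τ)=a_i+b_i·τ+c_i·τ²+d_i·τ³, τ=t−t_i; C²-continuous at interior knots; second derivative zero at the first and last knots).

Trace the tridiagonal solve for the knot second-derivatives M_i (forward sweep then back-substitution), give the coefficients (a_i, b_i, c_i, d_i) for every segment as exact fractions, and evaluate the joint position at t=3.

Δ: Δ0=3, Δ1=-5
row 1: diag=8, rhs=-48; c'=1/4, d'=-6
back: M1=-6
M: M0=0, M1=-6, M2=0
seg 0: a=-1, c=M0/2=0, d=(M1−M0)/(6·2)=-1/2, b=Δ0−h0·(2M0+M1)/6=5
seg 1: a=5, c=M1/2=-3, d=(M2−M1)/(6·2)=1/2, b=Δ1−h1·(2M1+M2)/6=-1
t_q=3 → seg 1, τ=1; S=5+-1·τ+-3·τ²+1/2·τ³=3/2

  seg 0: a=-1 b=5 c=0 d=-1/2
  seg 1: a=5 b=-1 c=-3 d=1/2
S(3) = 3/2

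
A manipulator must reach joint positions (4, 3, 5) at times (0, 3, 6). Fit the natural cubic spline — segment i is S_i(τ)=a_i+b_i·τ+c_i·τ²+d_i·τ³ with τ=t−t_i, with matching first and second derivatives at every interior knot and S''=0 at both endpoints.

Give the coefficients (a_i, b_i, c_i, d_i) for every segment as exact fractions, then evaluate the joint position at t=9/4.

  seg 0: a=4 b=-7/12 c=0 d=1/36
  seg 1: a=3 b=1/6 c=1/4 d=-1/36
S(9/4) = 769/256

Δ: Δ0=-1/3, Δ1=2/3
row 1: diag=12, rhs=6; c'=1/4, d'=1/2
back: M1=1/2
M: M0=0, M1=1/2, M2=0
seg 0: a=4, c=M0/2=0, d=(M1−M0)/(6·3)=1/36, b=Δ0−h0·(2M0+M1)/6=-7/12
seg 1: a=3, c=M1/2=1/4, d=(M2−M1)/(6·3)=-1/36, b=Δ1−h1·(2M1+M2)/6=1/6
t_q=9/4 → seg 0, τ=9/4; S=4+-7/12·τ+0·τ²+1/36·τ³=769/256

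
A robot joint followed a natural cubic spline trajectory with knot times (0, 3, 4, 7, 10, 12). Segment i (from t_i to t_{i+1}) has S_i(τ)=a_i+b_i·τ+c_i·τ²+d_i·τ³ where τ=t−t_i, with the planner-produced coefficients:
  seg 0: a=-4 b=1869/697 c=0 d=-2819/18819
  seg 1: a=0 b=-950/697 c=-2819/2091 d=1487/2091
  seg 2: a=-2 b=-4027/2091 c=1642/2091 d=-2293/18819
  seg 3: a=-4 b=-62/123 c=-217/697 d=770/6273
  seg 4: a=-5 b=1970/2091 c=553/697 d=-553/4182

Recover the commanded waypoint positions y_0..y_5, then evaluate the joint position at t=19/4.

y_0 = S_0(0) = a_0 = -4
y_1 = S_1(0) = a_1 = 0
y_2 = S_2(0) = a_2 = -2
y_3 = S_3(0) = a_3 = -4
y_4 = S_4(0) = a_4 = -5
y_5 = S_4(2) = -1
t_q=19/4 is in segment 2 (τ=3/4); S_2(τ)=-136237/44608

y_0=-4 y_1=0 y_2=-2 y_3=-4 y_4=-5 y_5=-1
S(19/4) = -136237/44608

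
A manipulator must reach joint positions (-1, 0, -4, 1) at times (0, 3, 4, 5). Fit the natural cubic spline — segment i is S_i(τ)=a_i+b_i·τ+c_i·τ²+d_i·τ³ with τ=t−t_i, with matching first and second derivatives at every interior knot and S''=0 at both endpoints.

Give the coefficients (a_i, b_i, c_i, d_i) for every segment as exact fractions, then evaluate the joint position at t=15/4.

Δ: Δ0=1/3, Δ1=-4, Δ2=5
row 1: diag=8, rhs=-26; c'=1/8, d'=-13/4
row 2: denom=4−1·1/8=31/8; d'=(54−1·-13/4)/(31/8)=458/31
back: M2=458/31
back: M1=-13/4−1/8·458/31=-158/31
M: M0=0, M1=-158/31, M2=458/31, M3=0
seg 0: a=-1, c=M0/2=0, d=(M1−M0)/(6·3)=-79/279, b=Δ0−h0·(2M0+M1)/6=268/93
seg 1: a=0, c=M1/2=-79/31, d=(M2−M1)/(6·1)=308/93, b=Δ1−h1·(2M1+M2)/6=-443/93
seg 2: a=-4, c=M2/2=229/31, d=(M3−M2)/(6·1)=-229/93, b=Δ2−h2·(2M2+M3)/6=7/93
t_q=15/4 → seg 1, τ=3/4; S=0+-443/93·τ+-79/31·τ²+308/93·τ³=-895/248

  seg 0: a=-1 b=268/93 c=0 d=-79/279
  seg 1: a=0 b=-443/93 c=-79/31 d=308/93
  seg 2: a=-4 b=7/93 c=229/31 d=-229/93
S(15/4) = -895/248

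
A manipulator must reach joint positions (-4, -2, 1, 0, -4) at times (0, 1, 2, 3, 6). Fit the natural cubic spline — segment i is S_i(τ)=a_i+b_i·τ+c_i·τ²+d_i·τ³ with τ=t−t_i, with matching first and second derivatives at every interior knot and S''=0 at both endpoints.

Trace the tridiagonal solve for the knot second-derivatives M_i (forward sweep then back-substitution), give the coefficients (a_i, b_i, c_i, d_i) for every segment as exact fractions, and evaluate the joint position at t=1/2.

  seg 0: a=-4 b=127/87 c=0 d=47/87
  seg 1: a=-2 b=268/87 c=47/29 d=-148/87
  seg 2: a=1 b=106/87 c=-101/29 d=110/87
  seg 3: a=0 b=-170/87 c=9/29 d=-1/29
S(1/2) = -743/232

Δ: Δ0=2, Δ1=3, Δ2=-1, Δ3=-4/3
row 1: diag=4, rhs=6; c'=1/4, d'=3/2
row 2: denom=4−1·1/4=15/4; d'=(-24−1·3/2)/(15/4)=-34/5
row 3: denom=8−1·4/15=116/15; d'=(-2−1·-34/5)/(116/15)=18/29
back: M3=18/29
back: M2=-34/5−4/15·18/29=-202/29
back: M1=3/2−1/4·-202/29=94/29
M: M0=0, M1=94/29, M2=-202/29, M3=18/29, M4=0
seg 0: a=-4, c=M0/2=0, d=(M1−M0)/(6·1)=47/87, b=Δ0−h0·(2M0+M1)/6=127/87
seg 1: a=-2, c=M1/2=47/29, d=(M2−M1)/(6·1)=-148/87, b=Δ1−h1·(2M1+M2)/6=268/87
seg 2: a=1, c=M2/2=-101/29, d=(M3−M2)/(6·1)=110/87, b=Δ2−h2·(2M2+M3)/6=106/87
seg 3: a=0, c=M3/2=9/29, d=(M4−M3)/(6·3)=-1/29, b=Δ3−h3·(2M3+M4)/6=-170/87
t_q=1/2 → seg 0, τ=1/2; S=-4+127/87·τ+0·τ²+47/87·τ³=-743/232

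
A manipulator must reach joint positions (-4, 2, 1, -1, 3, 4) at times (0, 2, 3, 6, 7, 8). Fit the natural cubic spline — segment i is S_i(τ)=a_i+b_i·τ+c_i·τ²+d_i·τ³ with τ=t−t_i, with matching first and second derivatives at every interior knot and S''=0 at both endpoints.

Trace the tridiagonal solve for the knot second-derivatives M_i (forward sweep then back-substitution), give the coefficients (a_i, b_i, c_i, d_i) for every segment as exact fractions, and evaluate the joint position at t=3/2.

  seg 0: a=-4 b=937/219 c=0 d=-70/219
  seg 1: a=2 b=97/219 c=-140/73 d=104/219
  seg 2: a=1 b=-431/219 c=-36/73 d=203/657
  seg 3: a=-1 b=748/219 c=167/73 d=-373/219
  seg 4: a=3 b=631/219 c=-206/73 d=206/219
S(3/2) = 391/292

Δ: Δ0=3, Δ1=-1, Δ2=-2/3, Δ3=4, Δ4=1
row 1: diag=6, rhs=-24; c'=1/6, d'=-4
row 2: denom=8−1·1/6=47/6; d'=(2−1·-4)/(47/6)=36/47
row 3: denom=8−3·18/47=322/47; d'=(28−3·36/47)/(322/47)=604/161
row 4: denom=4−1·47/322=1241/322; d'=(-18−1·604/161)/(1241/322)=-412/73
back: M4=-412/73
back: M3=604/161−47/322·-412/73=334/73
back: M2=36/47−18/47·334/73=-72/73
back: M1=-4−1/6·-72/73=-280/73
M: M0=0, M1=-280/73, M2=-72/73, M3=334/73, M4=-412/73, M5=0
seg 0: a=-4, c=M0/2=0, d=(M1−M0)/(6·2)=-70/219, b=Δ0−h0·(2M0+M1)/6=937/219
seg 1: a=2, c=M1/2=-140/73, d=(M2−M1)/(6·1)=104/219, b=Δ1−h1·(2M1+M2)/6=97/219
seg 2: a=1, c=M2/2=-36/73, d=(M3−M2)/(6·3)=203/657, b=Δ2−h2·(2M2+M3)/6=-431/219
seg 3: a=-1, c=M3/2=167/73, d=(M4−M3)/(6·1)=-373/219, b=Δ3−h3·(2M3+M4)/6=748/219
seg 4: a=3, c=M4/2=-206/73, d=(M5−M4)/(6·1)=206/219, b=Δ4−h4·(2M4+M5)/6=631/219
t_q=3/2 → seg 0, τ=3/2; S=-4+937/219·τ+0·τ²+-70/219·τ³=391/292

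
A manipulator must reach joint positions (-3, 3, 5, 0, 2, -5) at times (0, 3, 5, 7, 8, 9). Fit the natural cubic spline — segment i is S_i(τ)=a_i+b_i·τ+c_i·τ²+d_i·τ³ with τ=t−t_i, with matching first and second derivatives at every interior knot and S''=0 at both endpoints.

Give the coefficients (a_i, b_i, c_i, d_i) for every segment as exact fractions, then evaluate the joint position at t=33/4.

  seg 0: a=-3 b=2873/1588 c=0 d=101/4764
  seg 1: a=3 b=1891/794 c=303/1588 d=-175/397
  seg 2: a=5 b=-1703/794 c=-3897/1588 d=3615/3176
  seg 3: a=0 b=674/397 c=1737/397 d=-1617/397
  seg 4: a=2 b=-703/397 c=-3114/397 d=1038/397
S(33/4) = 14075/12704

Δ: Δ0=2, Δ1=1, Δ2=-5/2, Δ3=2, Δ4=-7
row 1: diag=10, rhs=-6; c'=1/5, d'=-3/5
row 2: denom=8−2·1/5=38/5; d'=(-21−2·-3/5)/(38/5)=-99/38
row 3: denom=6−2·5/19=104/19; d'=(27−2·-99/38)/(104/19)=153/26
row 4: denom=4−1·19/104=397/104; d'=(-54−1·153/26)/(397/104)=-6228/397
back: M4=-6228/397
back: M3=153/26−19/104·-6228/397=3474/397
back: M2=-99/38−5/19·3474/397=-3897/794
back: M1=-3/5−1/5·-3897/794=303/794
M: M0=0, M1=303/794, M2=-3897/794, M3=3474/397, M4=-6228/397, M5=0
seg 0: a=-3, c=M0/2=0, d=(M1−M0)/(6·3)=101/4764, b=Δ0−h0·(2M0+M1)/6=2873/1588
seg 1: a=3, c=M1/2=303/1588, d=(M2−M1)/(6·2)=-175/397, b=Δ1−h1·(2M1+M2)/6=1891/794
seg 2: a=5, c=M2/2=-3897/1588, d=(M3−M2)/(6·2)=3615/3176, b=Δ2−h2·(2M2+M3)/6=-1703/794
seg 3: a=0, c=M3/2=1737/397, d=(M4−M3)/(6·1)=-1617/397, b=Δ3−h3·(2M3+M4)/6=674/397
seg 4: a=2, c=M4/2=-3114/397, d=(M5−M4)/(6·1)=1038/397, b=Δ4−h4·(2M4+M5)/6=-703/397
t_q=33/4 → seg 4, τ=1/4; S=2+-703/397·τ+-3114/397·τ²+1038/397·τ³=14075/12704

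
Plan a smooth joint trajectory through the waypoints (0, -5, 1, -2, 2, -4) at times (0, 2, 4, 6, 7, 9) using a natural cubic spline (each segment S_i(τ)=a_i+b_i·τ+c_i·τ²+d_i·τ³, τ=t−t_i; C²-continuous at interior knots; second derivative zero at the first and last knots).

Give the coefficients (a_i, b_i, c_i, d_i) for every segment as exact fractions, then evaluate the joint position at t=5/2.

  seg 0: a=0 b=-2134/477 c=0 d=1883/3816
  seg 1: a=-5 b=1381/954 c=1883/636 d=-521/477
  seg 2: a=1 b=175/954 c=-2285/636 d=5249/3816
  seg 3: a=-2 b=1106/477 c=247/53 d=-1421/477
  seg 4: a=2 b=1289/477 c=-680/159 d=340/477
S(5/2) = -9343/2544

Δ: Δ0=-5/2, Δ1=3, Δ2=-3/2, Δ3=4, Δ4=-3
row 1: diag=8, rhs=33; c'=1/4, d'=33/8
row 2: denom=8−2·1/4=15/2; d'=(-27−2·33/8)/(15/2)=-47/10
row 3: denom=6−2·4/15=82/15; d'=(33−2·-47/10)/(82/15)=318/41
row 4: denom=6−1·15/82=477/82; d'=(-42−1·318/41)/(477/82)=-1360/159
back: M4=-1360/159
back: M3=318/41−15/82·-1360/159=494/53
back: M2=-47/10−4/15·494/53=-2285/318
back: M1=33/8−1/4·-2285/318=1883/318
M: M0=0, M1=1883/318, M2=-2285/318, M3=494/53, M4=-1360/159, M5=0
seg 0: a=0, c=M0/2=0, d=(M1−M0)/(6·2)=1883/3816, b=Δ0−h0·(2M0+M1)/6=-2134/477
seg 1: a=-5, c=M1/2=1883/636, d=(M2−M1)/(6·2)=-521/477, b=Δ1−h1·(2M1+M2)/6=1381/954
seg 2: a=1, c=M2/2=-2285/636, d=(M3−M2)/(6·2)=5249/3816, b=Δ2−h2·(2M2+M3)/6=175/954
seg 3: a=-2, c=M3/2=247/53, d=(M4−M3)/(6·1)=-1421/477, b=Δ3−h3·(2M3+M4)/6=1106/477
seg 4: a=2, c=M4/2=-680/159, d=(M5−M4)/(6·2)=340/477, b=Δ4−h4·(2M4+M5)/6=1289/477
t_q=5/2 → seg 1, τ=1/2; S=-5+1381/954·τ+1883/636·τ²+-521/477·τ³=-9343/2544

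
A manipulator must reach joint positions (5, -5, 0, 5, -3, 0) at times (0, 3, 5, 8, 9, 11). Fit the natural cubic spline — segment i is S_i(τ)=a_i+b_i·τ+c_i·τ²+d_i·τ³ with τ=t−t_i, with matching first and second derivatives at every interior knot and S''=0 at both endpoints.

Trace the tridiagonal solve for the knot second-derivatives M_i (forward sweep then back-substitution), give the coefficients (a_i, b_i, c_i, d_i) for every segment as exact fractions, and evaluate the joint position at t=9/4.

  seg 0: a=5 b=-4885/993 c=0 d=175/993
  seg 1: a=-5 b=-160/993 c=525/331 d=-1015/7944
  seg 2: a=0 b=9235/1986 c=1085/1324 d=-7205/11916
  seg 3: a=5 b=-26845/3972 c=-1530/331 d=13429/3972
  seg 4: a=-3 b=-11639/1986 c=7309/1324 d=-7309/7944
S(9/4) = -86035/21184

Δ: Δ0=-10/3, Δ1=5/2, Δ2=5/3, Δ3=-8, Δ4=3/2
row 1: diag=10, rhs=35; c'=1/5, d'=7/2
row 2: denom=10−2·1/5=48/5; d'=(-5−2·7/2)/(48/5)=-5/4
row 3: denom=8−3·5/16=113/16; d'=(-58−3·-5/4)/(113/16)=-868/113
row 4: denom=6−1·16/113=662/113; d'=(57−1·-868/113)/(662/113)=7309/662
back: M4=7309/662
back: M3=-868/113−16/113·7309/662=-3060/331
back: M2=-5/4−5/16·-3060/331=1085/662
back: M1=7/2−1/5·1085/662=1050/331
M: M0=0, M1=1050/331, M2=1085/662, M3=-3060/331, M4=7309/662, M5=0
seg 0: a=5, c=M0/2=0, d=(M1−M0)/(6·3)=175/993, b=Δ0−h0·(2M0+M1)/6=-4885/993
seg 1: a=-5, c=M1/2=525/331, d=(M2−M1)/(6·2)=-1015/7944, b=Δ1−h1·(2M1+M2)/6=-160/993
seg 2: a=0, c=M2/2=1085/1324, d=(M3−M2)/(6·3)=-7205/11916, b=Δ2−h2·(2M2+M3)/6=9235/1986
seg 3: a=5, c=M3/2=-1530/331, d=(M4−M3)/(6·1)=13429/3972, b=Δ3−h3·(2M3+M4)/6=-26845/3972
seg 4: a=-3, c=M4/2=7309/1324, d=(M5−M4)/(6·2)=-7309/7944, b=Δ4−h4·(2M4+M5)/6=-11639/1986
t_q=9/4 → seg 0, τ=9/4; S=5+-4885/993·τ+0·τ²+175/993·τ³=-86035/21184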